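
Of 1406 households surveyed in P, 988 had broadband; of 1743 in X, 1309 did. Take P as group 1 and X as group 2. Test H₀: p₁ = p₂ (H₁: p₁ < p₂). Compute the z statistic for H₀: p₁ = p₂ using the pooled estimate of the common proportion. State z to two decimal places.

p̂₁ = 988/1406 = 0.70270, p̂₂ = 1309/1743 = 0.75100.
Pooled p̂ = (988+1309)/(1406+1743) = 2297/3149 = 0.72944.
SE = √(p̂(1−p̂)(1/n₁+1/n₂)) = √(0.72944·0.27056·0.00128496) = √(0.000253598) = 0.01592.
z = (0.70270 − 0.75100)/0.01592 = -0.04830/0.01592 = -3.03.

z = -3.03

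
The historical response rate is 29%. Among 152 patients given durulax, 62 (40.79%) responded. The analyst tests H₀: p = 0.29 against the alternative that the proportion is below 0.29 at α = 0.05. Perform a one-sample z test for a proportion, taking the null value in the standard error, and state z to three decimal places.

p̂ = 62/152 ≈ 0.407895.
Standard error under H₀: √(0.29×0.71/152) = 0.036805.
z = (0.407895 − 0.29)/0.036805 = 0.117895/0.036805 = 3.203.
p-value = P(Z < 3.203) ≈ 0.9993, so at α = 0.05 we fail to reject H₀.

z = 3.203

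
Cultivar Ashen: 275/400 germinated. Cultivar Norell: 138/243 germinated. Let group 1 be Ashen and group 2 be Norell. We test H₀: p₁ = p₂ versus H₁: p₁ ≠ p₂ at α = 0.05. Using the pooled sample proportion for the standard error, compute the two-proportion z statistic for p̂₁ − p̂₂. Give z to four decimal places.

p̂₁ = 275/400 = 0.687500, p̂₂ = 138/243 = 0.567901.
Pooled p̂ = (275+138)/(400+243) = 413/643 = 0.642302.
SE = √(0.22975 × 0.00661523) = 0.038985.
z = (0.687500 − 0.567901)/0.038985 = 0.119599/0.038985 = 3.0678.
p-value = 2·P(Z > 3.068) ≈ 0.0022. With α = 0.05, reject H₀.

z = 3.0678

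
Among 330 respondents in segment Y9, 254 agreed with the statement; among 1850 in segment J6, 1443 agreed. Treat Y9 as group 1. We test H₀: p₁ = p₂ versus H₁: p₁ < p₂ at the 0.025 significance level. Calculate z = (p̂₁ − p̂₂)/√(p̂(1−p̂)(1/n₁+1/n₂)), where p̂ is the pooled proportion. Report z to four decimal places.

z = -0.4152

p̂₁ = 254/330 ≈ 0.769697, p̂₂ = 1443/1850 ≈ 0.780000.
Pooled p̂ = (254+1443)/(330+1850) = 1697/2180 = 0.778440.
SE = √(p̂(1−p̂)(1/n₁+1/n₂)) = √(0.778440·0.221560·0.00357084) = √(0.000615867) = 0.024817.
z = (0.769697 − 0.780000)/0.024817 = -0.010303/0.024817 = -0.4152.
p-value = P(Z < -0.415) ≈ 0.3390; since p > α = 0.025, fail to reject H₀.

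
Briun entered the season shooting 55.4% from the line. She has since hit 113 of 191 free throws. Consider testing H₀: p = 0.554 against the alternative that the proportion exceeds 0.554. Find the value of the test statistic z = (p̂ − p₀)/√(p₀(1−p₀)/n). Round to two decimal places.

z = 1.05

p̂ = 113/191 = 0.59162.
Standard error under H₀: √(0.554×0.446/191) = 0.03597.
z = (0.59162 − 0.554)/0.03597 = 0.03762/0.03597 = 1.05.
p-value = P(Z > 1.046) ≈ 0.1478.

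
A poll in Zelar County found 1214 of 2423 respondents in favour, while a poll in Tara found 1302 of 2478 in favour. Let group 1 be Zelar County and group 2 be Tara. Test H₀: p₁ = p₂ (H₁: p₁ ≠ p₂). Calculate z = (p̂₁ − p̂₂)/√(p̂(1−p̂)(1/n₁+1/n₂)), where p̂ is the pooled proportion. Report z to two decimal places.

p̂₁ = 1214/2423 ≈ 0.5010, p̂₂ = 1302/2478 ≈ 0.5254.
Pooled p̂ = (1214+1302)/(2423+2478) = 2516/4901 = 0.5134.
SE = √(p̂(1−p̂)(1/n₁+1/n₂)) = √(0.5134·0.4866·0.000816263) = √(0.00020392) = 0.0143.
z = (0.5010 − 0.5254)/0.0143 = -0.0244/0.0143 = -1.71.
p-value = 2·P(Z > 1.708) ≈ 0.0876.

z = -1.71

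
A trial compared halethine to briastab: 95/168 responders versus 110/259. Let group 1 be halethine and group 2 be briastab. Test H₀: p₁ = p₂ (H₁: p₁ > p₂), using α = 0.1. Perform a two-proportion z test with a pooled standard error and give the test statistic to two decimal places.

z = 2.84

p̂₁ = 95/168 = 0.5655, p̂₂ = 110/259 = 0.4247.
Pooled p̂ = (95+110)/(168+259) = 205/427 = 0.4801.
SE = √(p̂(1−p̂)(1/n₁+1/n₂)) = √(0.4801·0.5199·0.00981338) = √(0.00244946) = 0.0495.
z = (0.5655 − 0.4247)/0.0495 = 0.1408/0.0495 = 2.84.
p-value = P(Z > 2.844) ≈ 0.0022; since p < α = 0.1, reject H₀.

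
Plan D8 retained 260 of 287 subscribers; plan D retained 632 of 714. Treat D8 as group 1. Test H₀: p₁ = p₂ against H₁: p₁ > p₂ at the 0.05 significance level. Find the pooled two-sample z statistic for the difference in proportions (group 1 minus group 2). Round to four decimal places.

p̂₁ = 260/287 ≈ 0.9059233, p̂₂ = 632/714 ≈ 0.8851541.
Pooled p̂ = (260+632)/(287+714) = 892/1001 = 0.8911089.
SE = √(0.0970338 × 0.00488488) = 0.0217715.
z = (0.9059233 − 0.8851541)/0.0217715 = 0.0207692/0.0217715 = 0.9540.
p-value = P(Z > 0.954) ≈ 0.1701; since p > α = 0.05, fail to reject H₀.

z = 0.9540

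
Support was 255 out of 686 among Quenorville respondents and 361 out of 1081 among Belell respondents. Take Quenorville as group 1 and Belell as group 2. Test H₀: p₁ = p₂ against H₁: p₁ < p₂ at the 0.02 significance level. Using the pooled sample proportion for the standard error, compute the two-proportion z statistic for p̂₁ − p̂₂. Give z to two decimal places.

z = 1.62

p̂₁ = 255/686 = 0.3717, p̂₂ = 361/1081 = 0.3340.
Pooled p̂ = (255+361)/(686+1081) = 616/1767 = 0.3486.
SE = √(p̂(1−p̂)(1/n₁+1/n₂)) = √(0.3486·0.6514·0.0023828) = √(0.00054109) = 0.0233.
z = (0.3717 − 0.3340)/0.0233 = 0.0377/0.0233 = 1.62.
p-value = P(Z < 1.624) ≈ 0.9478. With α = 0.02, fail to reject H₀.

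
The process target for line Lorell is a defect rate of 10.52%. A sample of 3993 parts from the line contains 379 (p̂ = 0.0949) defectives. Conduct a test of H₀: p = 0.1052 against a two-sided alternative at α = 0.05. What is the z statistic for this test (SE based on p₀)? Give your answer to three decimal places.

p̂ = 379/3993 = 0.094916.
Under H₀, SE = √(0.1052·0.8948/3993) = √(2.35745e-05) = 0.004855.
z = (0.094916 − 0.1052)/0.004855 = -0.010284/0.004855 = -2.118.
p-value = 2·P(Z > 2.118) ≈ 0.0342; since p < α = 0.05, reject H₀.

z = -2.118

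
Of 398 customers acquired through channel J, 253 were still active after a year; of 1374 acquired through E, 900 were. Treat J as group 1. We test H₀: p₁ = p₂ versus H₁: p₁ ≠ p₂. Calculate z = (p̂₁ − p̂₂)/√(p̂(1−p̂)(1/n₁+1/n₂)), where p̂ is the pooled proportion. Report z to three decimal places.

p̂₁ = 253/398 = 0.63568, p̂₂ = 900/1374 = 0.65502.
Pooled p̂ = (253+900)/(398+1374) = 1153/1772 = 0.65068.
SE = √(0.227296 × 0.00324036) = 0.02714.
z = (0.63568 − 0.65502)/0.02714 = -0.01934/0.02714 = -0.713.

z = -0.713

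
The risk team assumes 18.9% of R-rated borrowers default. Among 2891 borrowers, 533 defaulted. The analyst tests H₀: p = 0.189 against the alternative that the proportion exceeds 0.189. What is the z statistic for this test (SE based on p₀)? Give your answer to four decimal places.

p̂ = 533/2891 = 0.1843653.
Standard error under H₀: √(0.189×0.811/2891) = 0.0072814.
z = (0.1843653 − 0.189)/0.0072814 = -0.0046347/0.0072814 = -0.6365.

z = -0.6365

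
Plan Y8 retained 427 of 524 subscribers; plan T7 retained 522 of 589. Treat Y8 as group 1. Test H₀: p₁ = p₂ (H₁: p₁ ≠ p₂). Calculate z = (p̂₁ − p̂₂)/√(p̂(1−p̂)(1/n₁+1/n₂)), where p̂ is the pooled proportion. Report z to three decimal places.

z = -3.353

p̂₁ = 427/524 = 0.814885, p̂₂ = 522/589 = 0.886248.
Pooled p̂ = (427+522)/(524+589) = 949/1113 = 0.852650.
SE = √(0.125638 × 0.00360619) = 0.021286.
z = (0.814885 − 0.886248)/0.021286 = -0.071363/0.021286 = -3.353.
p-value = 2·P(Z > 3.353) ≈ 0.0008.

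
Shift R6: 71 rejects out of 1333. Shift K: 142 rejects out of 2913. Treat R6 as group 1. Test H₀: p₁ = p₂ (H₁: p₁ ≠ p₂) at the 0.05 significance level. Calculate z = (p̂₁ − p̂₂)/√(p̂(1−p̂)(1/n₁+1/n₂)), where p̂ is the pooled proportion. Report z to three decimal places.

z = 0.626

p̂₁ = 71/1333 = 0.053263, p̂₂ = 142/2913 = 0.048747.
Pooled p̂ = (71+142)/(1333+2913) = 213/4246 = 0.050165.
SE = √(p̂(1−p̂)(1/n₁+1/n₂)) = √(0.050165·0.949835·0.00109348) = √(5.21023e-05) = 0.007218.
z = (0.053263 − 0.048747)/0.007218 = 0.004516/0.007218 = 0.626.
Two-sided p-value ≈ 2·Φ(−0.626) = 0.5315; since p > α = 0.05, fail to reject H₀.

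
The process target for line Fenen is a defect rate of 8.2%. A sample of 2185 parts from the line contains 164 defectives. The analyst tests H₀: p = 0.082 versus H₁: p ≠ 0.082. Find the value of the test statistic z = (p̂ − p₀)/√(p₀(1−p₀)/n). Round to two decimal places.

z = -1.18

p̂ = 164/2185 = 0.07506.
SE = √(p₀(1−p₀)/n) = √(0.075276/2185) = 0.00587.
z = (0.07506 − 0.082)/0.00587 = -0.00694/0.00587 = -1.18.
p-value = 2·P(Z > 1.183) ≈ 0.2369.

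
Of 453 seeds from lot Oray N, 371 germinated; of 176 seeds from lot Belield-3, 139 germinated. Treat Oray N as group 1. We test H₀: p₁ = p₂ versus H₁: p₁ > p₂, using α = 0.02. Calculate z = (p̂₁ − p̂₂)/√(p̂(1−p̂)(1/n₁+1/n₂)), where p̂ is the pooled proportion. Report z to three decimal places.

z = 0.840

p̂₁ = 371/453 = 0.81898, p̂₂ = 139/176 = 0.78977.
Pooled p̂ = (371+139)/(453+176) = 510/629 = 0.81081.
SE = √(0.153397 × 0.00788932) = 0.03479.
z = (0.81898 − 0.78977)/0.03479 = 0.02921/0.03479 = 0.840.
p-value = P(Z > 0.840) ≈ 0.2005. With α = 0.02, fail to reject H₀.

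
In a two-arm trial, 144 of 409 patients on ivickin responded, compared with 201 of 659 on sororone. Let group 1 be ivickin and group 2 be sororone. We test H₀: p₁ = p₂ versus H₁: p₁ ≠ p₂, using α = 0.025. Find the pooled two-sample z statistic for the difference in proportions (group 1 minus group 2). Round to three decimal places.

z = 1.599

p̂₁ = 144/409 = 0.35208, p̂₂ = 201/659 = 0.30501.
Pooled p̂ = (144+201)/(409+659) = 345/1068 = 0.32303.
SE = √(p̂(1−p̂)(1/n₁+1/n₂)) = √(0.32303·0.67697·0.00396244) = √(0.000866518) = 0.02944.
z = (0.35208 − 0.30501)/0.02944 = 0.04707/0.02944 = 1.599.
Two-sided p-value ≈ 2·Φ(−1.599) = 0.1098, so at α = 0.025 we fail to reject H₀.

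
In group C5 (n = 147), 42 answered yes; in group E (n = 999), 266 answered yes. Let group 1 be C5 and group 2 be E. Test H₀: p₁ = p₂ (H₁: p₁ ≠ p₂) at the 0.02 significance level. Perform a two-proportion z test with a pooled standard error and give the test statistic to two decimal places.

p̂₁ = 42/147 ≈ 0.28571, p̂₂ = 266/999 ≈ 0.26627.
Pooled p̂ = (42+266)/(147+999) = 308/1146 = 0.26876.
SE = √(0.196528 × 0.00780372) = 0.03916.
z = (0.28571 − 0.26627)/0.03916 = 0.01944/0.03916 = 0.50.
p-value = 2·P(Z > 0.497) ≈ 0.6195. With α = 0.02, fail to reject H₀.

z = 0.50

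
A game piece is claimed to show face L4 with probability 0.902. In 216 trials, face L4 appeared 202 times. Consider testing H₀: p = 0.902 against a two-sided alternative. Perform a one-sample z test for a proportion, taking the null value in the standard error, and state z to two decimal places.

z = 1.64

p̂ = 202/216 ≈ 0.9352.
SE = √(p₀(1−p₀)/n) = √(0.088396/216) = 0.0202.
z = (0.9352 − 0.902)/0.0202 = 0.0332/0.0202 = 1.64.
p-value = 2·P(Z > 1.640) ≈ 0.1009.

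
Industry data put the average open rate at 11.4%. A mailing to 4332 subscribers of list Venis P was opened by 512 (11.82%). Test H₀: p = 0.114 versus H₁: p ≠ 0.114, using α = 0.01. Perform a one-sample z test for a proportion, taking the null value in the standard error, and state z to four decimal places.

z = 0.8678

p̂ = 512/4332 ≈ 0.1181902.
Under H₀, SE = √(0.114·0.886/4332) = √(2.33158e-05) = 0.0048286.
z = (0.1181902 − 0.114)/0.0048286 = 0.0041902/0.0048286 = 0.8678.
p-value = 2·P(Z > 0.868) ≈ 0.3855. With α = 0.01, fail to reject H₀.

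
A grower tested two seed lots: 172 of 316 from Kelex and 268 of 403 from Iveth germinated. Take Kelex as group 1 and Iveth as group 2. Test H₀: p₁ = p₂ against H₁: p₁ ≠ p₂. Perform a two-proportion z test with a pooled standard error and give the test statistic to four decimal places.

z = -3.2966

p̂₁ = 172/316 ≈ 0.544304, p̂₂ = 268/403 ≈ 0.665012.
Pooled p̂ = (172+268)/(316+403) = 440/719 = 0.611961.
SE = √(0.237465 × 0.00564595) = 0.036616.
z = (0.544304 − 0.665012)/0.036616 = -0.120708/0.036616 = -3.2966.
Two-sided p-value ≈ 2·Φ(−3.297) = 0.0010.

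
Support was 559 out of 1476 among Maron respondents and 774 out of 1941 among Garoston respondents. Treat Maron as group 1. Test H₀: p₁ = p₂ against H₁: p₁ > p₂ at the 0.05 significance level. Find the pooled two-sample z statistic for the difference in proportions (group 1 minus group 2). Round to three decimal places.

z = -1.189

p̂₁ = 559/1476 ≈ 0.37873, p̂₂ = 774/1941 ≈ 0.39876.
Pooled p̂ = (559+774)/(1476+1941) = 1333/3417 = 0.39011.
SE = √(p̂(1−p̂)(1/n₁+1/n₂)) = √(0.39011·0.60989·0.00119271) = √(0.000283773) = 0.01685.
z = (0.37873 − 0.39876)/0.01685 = -0.02003/0.01685 = -1.189.
p-value = P(Z > -1.189) ≈ 0.8829, so at α = 0.05 we fail to reject H₀.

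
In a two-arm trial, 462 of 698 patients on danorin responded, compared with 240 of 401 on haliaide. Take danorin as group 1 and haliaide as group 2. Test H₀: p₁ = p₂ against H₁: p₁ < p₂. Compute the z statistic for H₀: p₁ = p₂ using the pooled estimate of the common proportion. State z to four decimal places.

p̂₁ = 462/698 = 0.661891, p̂₂ = 240/401 = 0.598504.
Pooled p̂ = (462+240)/(698+401) = 702/1099 = 0.638763.
SE = √(0.230745 × 0.00392643) = 0.030100.
z = (0.661891 − 0.598504)/0.030100 = 0.063387/0.030100 = 2.1059.

z = 2.1059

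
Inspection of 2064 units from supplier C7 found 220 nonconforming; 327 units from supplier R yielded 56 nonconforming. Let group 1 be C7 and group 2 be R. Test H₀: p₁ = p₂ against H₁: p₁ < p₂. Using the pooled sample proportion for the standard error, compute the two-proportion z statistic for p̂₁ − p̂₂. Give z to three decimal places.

z = -3.400

p̂₁ = 220/2064 = 0.10659, p̂₂ = 56/327 = 0.17125.
Pooled p̂ = (220+56)/(2064+327) = 276/2391 = 0.11543.
SE = √(p̂(1−p̂)(1/n₁+1/n₂)) = √(0.11543·0.88457·0.0035426) = √(0.000361728) = 0.01902.
z = (0.10659 − 0.17125)/0.01902 = -0.06466/0.01902 = -3.400.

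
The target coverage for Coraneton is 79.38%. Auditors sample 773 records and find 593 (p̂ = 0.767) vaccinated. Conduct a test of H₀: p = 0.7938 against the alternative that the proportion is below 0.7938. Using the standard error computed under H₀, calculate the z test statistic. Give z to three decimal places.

p̂ = 593/773 = 0.76714.
Under H₀, SE = √(0.7938·0.2062/773) = √(0.000211748) = 0.01455.
z = (0.76714 − 0.7938)/0.01455 = -0.02666/0.01455 = -1.832.

z = -1.832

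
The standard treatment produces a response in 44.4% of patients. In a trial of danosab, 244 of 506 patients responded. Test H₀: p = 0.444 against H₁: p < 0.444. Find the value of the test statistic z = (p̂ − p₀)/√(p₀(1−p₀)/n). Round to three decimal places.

z = 1.730

p̂ = 244/506 ≈ 0.48221.
SE = √(p₀(1−p₀)/n) = √(0.24686/506) = 0.02209.
z = (0.48221 − 0.444)/0.02209 = 0.03821/0.02209 = 1.730.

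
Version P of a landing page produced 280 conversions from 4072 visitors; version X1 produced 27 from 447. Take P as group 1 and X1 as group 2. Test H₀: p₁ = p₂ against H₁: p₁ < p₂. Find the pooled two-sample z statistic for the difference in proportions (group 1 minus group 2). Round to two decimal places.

p̂₁ = 280/4072 = 0.0688, p̂₂ = 27/447 = 0.0604.
Pooled p̂ = (280+27)/(4072+447) = 307/4519 = 0.0679.
SE = √(0.0633202 × 0.00248272) = 0.0125.
z = (0.0688 − 0.0604)/0.0125 = 0.0084/0.0125 = 0.67.
p-value = P(Z < 0.667) ≈ 0.7475.

z = 0.67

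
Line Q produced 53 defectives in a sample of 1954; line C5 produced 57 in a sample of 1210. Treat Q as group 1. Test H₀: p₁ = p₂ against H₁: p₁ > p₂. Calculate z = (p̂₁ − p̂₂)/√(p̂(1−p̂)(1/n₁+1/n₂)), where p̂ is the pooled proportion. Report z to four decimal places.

z = -2.9821

p̂₁ = 53/1954 ≈ 0.027124, p̂₂ = 57/1210 ≈ 0.047107.
Pooled p̂ = (53+57)/(1954+1210) = 110/3164 = 0.034766.
SE = √(0.0335574 × 0.00133822) = 0.006701.
z = (0.027124 − 0.047107)/0.006701 = -0.019983/0.006701 = -2.9821.
p-value = P(Z > -2.982) ≈ 0.9986.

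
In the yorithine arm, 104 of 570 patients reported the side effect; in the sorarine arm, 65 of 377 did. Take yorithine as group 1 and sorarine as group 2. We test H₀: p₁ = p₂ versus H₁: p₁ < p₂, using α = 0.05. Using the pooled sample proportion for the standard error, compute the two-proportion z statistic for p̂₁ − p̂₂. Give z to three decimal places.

z = 0.395

p̂₁ = 104/570 ≈ 0.18246, p̂₂ = 65/377 ≈ 0.17241.
Pooled p̂ = (104+65)/(570+377) = 169/947 = 0.17846.
SE = √(p̂(1−p̂)(1/n₁+1/n₂)) = √(0.17846·0.82154·0.00440691) = √(0.000646101) = 0.02542.
z = (0.18246 − 0.17241)/0.02542 = 0.01005/0.02542 = 0.395.
p-value = P(Z < 0.395) ≈ 0.6536. With α = 0.05, fail to reject H₀.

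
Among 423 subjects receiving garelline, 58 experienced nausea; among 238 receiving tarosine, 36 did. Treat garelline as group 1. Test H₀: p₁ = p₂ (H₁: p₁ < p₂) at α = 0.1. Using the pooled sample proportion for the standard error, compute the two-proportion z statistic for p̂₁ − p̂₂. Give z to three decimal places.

z = -0.500

p̂₁ = 58/423 = 0.13712, p̂₂ = 36/238 = 0.15126.
Pooled p̂ = (58+36)/(423+238) = 94/661 = 0.14221.
SE = √(p̂(1−p̂)(1/n₁+1/n₂)) = √(0.14221·0.85779·0.00656575) = √(0.000800926) = 0.02830.
z = (0.13712 − 0.15126)/0.02830 = -0.01414/0.02830 = -0.500.
p-value = P(Z < -0.500) ≈ 0.3086; since p > α = 0.1, fail to reject H₀.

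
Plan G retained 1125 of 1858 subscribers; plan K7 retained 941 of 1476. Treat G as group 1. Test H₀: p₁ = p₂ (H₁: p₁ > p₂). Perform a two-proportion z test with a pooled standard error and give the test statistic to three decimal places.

z = -1.893

p̂₁ = 1125/1858 ≈ 0.605490, p̂₂ = 941/1476 ≈ 0.637534.
Pooled p̂ = (1125+941)/(1858+1476) = 2066/3334 = 0.619676.
SE = √(p̂(1−p̂)(1/n₁+1/n₂)) = √(0.619676·0.380324·0.00121572) = √(0.000286518) = 0.016927.
z = (0.605490 − 0.637534)/0.016927 = -0.032044/0.016927 = -1.893.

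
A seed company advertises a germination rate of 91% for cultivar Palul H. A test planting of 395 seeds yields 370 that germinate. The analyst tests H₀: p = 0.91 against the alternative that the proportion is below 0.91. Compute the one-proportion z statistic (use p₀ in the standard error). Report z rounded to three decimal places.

z = 1.855

p̂ = 370/395 = 0.93671.
Under H₀, SE = √(0.91·0.09/395) = √(0.000207342) = 0.01440.
z = (0.93671 − 0.91)/0.01440 = 0.02671/0.01440 = 1.855.
p-value = P(Z < 1.855) ≈ 0.9682.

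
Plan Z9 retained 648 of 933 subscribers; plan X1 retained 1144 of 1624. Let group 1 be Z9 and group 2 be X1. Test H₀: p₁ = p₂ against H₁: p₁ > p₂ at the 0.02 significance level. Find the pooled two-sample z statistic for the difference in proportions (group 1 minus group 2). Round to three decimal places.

p̂₁ = 648/933 = 0.69453, p̂₂ = 1144/1624 = 0.70443.
Pooled p̂ = (648+1144)/(933+1624) = 1792/2557 = 0.70082.
SE = √(0.209671 × 0.00168757) = 0.01881.
z = (0.69453 − 0.70443)/0.01881 = -0.00990/0.01881 = -0.526.
p-value = P(Z > -0.526) ≈ 0.7007. With α = 0.02, fail to reject H₀.

z = -0.526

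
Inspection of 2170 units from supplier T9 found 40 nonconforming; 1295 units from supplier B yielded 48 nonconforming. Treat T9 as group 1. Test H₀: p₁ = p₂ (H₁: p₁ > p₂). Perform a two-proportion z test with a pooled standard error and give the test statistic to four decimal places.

p̂₁ = 40/2170 = 0.0184332, p̂₂ = 48/1295 = 0.0370656.
Pooled p̂ = (40+48)/(2170+1295) = 88/3465 = 0.0253968.
SE = √(0.0247518 × 0.00123303) = 0.0055245.
z = (0.0184332 − 0.0370656)/0.0055245 = -0.0186324/0.0055245 = -3.3727.
p-value = P(Z > -3.373) ≈ 0.9996.

z = -3.3727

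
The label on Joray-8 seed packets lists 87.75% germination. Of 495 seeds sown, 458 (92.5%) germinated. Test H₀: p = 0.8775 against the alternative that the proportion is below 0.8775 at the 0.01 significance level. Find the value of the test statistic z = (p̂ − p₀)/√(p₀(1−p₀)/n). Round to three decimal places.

z = 3.240

p̂ = 458/495 ≈ 0.9252525.
SE = √(p₀(1−p₀)/n) = √(0.10749/495) = 0.0147363.
z = (0.9252525 − 0.8775)/0.0147363 = 0.0477525/0.0147363 = 3.240.
p-value = P(Z < 3.240) ≈ 0.9994; since p > α = 0.01, fail to reject H₀.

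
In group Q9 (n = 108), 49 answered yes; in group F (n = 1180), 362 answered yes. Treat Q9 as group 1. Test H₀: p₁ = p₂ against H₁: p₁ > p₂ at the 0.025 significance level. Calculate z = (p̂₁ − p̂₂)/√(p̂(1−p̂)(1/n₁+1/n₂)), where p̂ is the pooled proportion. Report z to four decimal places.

z = 3.1353

p̂₁ = 49/108 ≈ 0.453704, p̂₂ = 362/1180 ≈ 0.306780.
Pooled p̂ = (49+362)/(108+1180) = 411/1288 = 0.319099.
SE = √(p̂(1−p̂)(1/n₁+1/n₂)) = √(0.319099·0.680901·0.0101067) = √(0.00219594) = 0.046861.
z = (0.453704 − 0.306780)/0.046861 = 0.146924/0.046861 = 3.1353.
p-value = P(Z > 3.135) ≈ 0.0009. With α = 0.025, reject H₀.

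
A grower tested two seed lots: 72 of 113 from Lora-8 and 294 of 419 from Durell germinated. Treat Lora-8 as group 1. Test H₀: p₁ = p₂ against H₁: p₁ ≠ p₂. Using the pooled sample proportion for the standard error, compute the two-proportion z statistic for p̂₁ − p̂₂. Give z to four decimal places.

p̂₁ = 72/113 ≈ 0.637168, p̂₂ = 294/419 ≈ 0.701671.
Pooled p̂ = (72+294)/(113+419) = 366/532 = 0.687970.
SE = √(0.214667 × 0.0112362) = 0.049113.
z = (0.637168 − 0.701671)/0.049113 = -0.064503/0.049113 = -1.3134.
p-value = 2·P(Z > 1.313) ≈ 0.1891.

z = -1.3134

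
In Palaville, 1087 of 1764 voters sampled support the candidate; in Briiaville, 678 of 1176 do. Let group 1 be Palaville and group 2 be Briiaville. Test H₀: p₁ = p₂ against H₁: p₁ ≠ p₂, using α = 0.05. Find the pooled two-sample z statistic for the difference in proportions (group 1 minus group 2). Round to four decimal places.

z = 2.1520

p̂₁ = 1087/1764 ≈ 0.616213, p̂₂ = 678/1176 ≈ 0.576531.
Pooled p̂ = (1087+678)/(1764+1176) = 1765/2940 = 0.600340.
SE = √(0.239932 × 0.00141723) = 0.018440.
z = (0.616213 − 0.576531)/0.018440 = 0.039682/0.018440 = 2.1520.
Two-sided p-value ≈ 2·Φ(−2.152) = 0.0314, so at α = 0.05 we reject H₀.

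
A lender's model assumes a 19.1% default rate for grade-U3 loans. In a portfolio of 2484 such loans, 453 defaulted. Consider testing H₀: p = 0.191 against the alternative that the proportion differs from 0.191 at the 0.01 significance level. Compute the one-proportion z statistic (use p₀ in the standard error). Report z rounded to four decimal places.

z = -1.0946

p̂ = 453/2484 = 0.182367.
Standard error under H₀: √(0.191×0.809/2484) = 0.007887.
z = (0.182367 − 0.191)/0.007887 = -0.008633/0.007887 = -1.0946.
p-value = 2·P(Z > 1.095) ≈ 0.2737. With α = 0.01, fail to reject H₀.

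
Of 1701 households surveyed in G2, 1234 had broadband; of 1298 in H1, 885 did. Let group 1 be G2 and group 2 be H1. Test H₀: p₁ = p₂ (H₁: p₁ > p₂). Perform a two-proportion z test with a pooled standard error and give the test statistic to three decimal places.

z = 2.600

p̂₁ = 1234/1701 = 0.725456, p̂₂ = 885/1298 = 0.681818.
Pooled p̂ = (1234+885)/(1701+1298) = 2119/2999 = 0.706569.
SE = √(p̂(1−p̂)(1/n₁+1/n₂)) = √(0.706569·0.293431·0.00135831) = √(0.000281617) = 0.016781.
z = (0.725456 − 0.681818)/0.016781 = 0.043638/0.016781 = 2.600.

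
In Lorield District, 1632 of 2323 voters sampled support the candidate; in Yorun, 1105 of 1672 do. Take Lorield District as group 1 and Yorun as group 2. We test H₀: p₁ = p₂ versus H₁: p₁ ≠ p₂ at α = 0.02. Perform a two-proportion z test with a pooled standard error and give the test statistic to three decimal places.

z = 2.796

p̂₁ = 1632/2323 ≈ 0.702540, p̂₂ = 1105/1672 ≈ 0.660885.
Pooled p̂ = (1632+1105)/(2323+1672) = 2737/3995 = 0.685106.
SE = √(p̂(1−p̂)(1/n₁+1/n₂)) = √(0.685106·0.314894·0.00102856) = √(0.000221898) = 0.014896.
z = (0.702540 − 0.660885)/0.014896 = 0.041655/0.014896 = 2.796.
p-value = 2·P(Z > 2.796) ≈ 0.0052; since p < α = 0.02, reject H₀.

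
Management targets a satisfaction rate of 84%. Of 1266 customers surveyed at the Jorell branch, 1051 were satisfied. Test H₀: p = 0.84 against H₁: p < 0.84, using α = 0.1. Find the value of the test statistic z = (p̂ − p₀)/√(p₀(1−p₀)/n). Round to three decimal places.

p̂ = 1051/1266 ≈ 0.83017.
SE = √(p₀(1−p₀)/n) = √(0.1344/1266) = 0.01030.
z = (0.83017 − 0.84)/0.01030 = -0.00983/0.01030 = -0.954.
p-value = P(Z < -0.954) ≈ 0.1701. With α = 0.1, fail to reject H₀.

z = -0.954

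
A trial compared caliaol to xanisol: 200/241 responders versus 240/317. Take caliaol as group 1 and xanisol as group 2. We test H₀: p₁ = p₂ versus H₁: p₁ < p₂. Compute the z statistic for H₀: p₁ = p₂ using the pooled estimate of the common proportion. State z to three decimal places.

z = 2.085

p̂₁ = 200/241 = 0.82988, p̂₂ = 240/317 = 0.75710.
Pooled p̂ = (200+240)/(241+317) = 440/558 = 0.78853.
SE = √(0.16675 × 0.00730395) = 0.03490.
z = (0.82988 − 0.75710)/0.03490 = 0.07278/0.03490 = 2.085.
p-value = P(Z < 2.085) ≈ 0.9815.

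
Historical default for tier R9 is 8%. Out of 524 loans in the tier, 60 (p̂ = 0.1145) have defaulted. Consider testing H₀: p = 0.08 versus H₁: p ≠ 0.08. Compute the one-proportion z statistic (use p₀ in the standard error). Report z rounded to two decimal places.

p̂ = 60/524 = 0.11450.
Standard error under H₀: √(0.08×0.92/524) = 0.01185.
z = (0.11450 − 0.08)/0.01185 = 0.03450/0.01185 = 2.91.

z = 2.91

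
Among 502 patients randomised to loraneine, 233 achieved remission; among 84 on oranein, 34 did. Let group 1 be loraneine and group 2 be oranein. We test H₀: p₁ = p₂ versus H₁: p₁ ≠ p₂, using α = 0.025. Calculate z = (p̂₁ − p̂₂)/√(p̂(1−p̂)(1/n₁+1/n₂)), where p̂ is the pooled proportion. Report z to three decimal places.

z = 1.011

p̂₁ = 233/502 ≈ 0.46414, p̂₂ = 34/84 ≈ 0.40476.
Pooled p̂ = (233+34)/(502+84) = 267/586 = 0.45563.
SE = √(0.248031 × 0.0138968) = 0.05871.
z = (0.46414 − 0.40476)/0.05871 = 0.05938/0.05871 = 1.011.
p-value = 2·P(Z > 1.011) ≈ 0.3118. With α = 0.025, fail to reject H₀.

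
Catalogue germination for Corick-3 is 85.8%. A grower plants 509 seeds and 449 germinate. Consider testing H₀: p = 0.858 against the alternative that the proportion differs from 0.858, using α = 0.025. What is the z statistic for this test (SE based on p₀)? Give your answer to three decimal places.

p̂ = 449/509 = 0.88212.
Under H₀, SE = √(0.858·0.142/509) = √(0.000239363) = 0.01547.
z = (0.88212 − 0.858)/0.01547 = 0.02412/0.01547 = 1.559.
Two-sided p-value ≈ 2·Φ(−1.559) = 0.1190; since p > α = 0.025, fail to reject H₀.

z = 1.559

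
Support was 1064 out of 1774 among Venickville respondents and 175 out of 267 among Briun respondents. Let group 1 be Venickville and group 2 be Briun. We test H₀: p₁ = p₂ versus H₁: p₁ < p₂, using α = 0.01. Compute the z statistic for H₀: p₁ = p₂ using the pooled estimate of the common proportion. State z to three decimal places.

p̂₁ = 1064/1774 = 0.59977, p̂₂ = 175/267 = 0.65543.
Pooled p̂ = (1064+175)/(1774+267) = 1239/2041 = 0.60706.
SE = √(0.238539 × 0.00430902) = 0.03206.
z = (0.59977 − 0.65543)/0.03206 = -0.05566/0.03206 = -1.736.
p-value = P(Z < -1.736) ≈ 0.0413. With α = 0.01, fail to reject H₀.

z = -1.736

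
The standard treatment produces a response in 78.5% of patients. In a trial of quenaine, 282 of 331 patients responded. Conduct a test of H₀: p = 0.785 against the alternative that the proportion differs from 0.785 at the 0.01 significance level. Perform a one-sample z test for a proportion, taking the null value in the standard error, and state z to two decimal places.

z = 2.97

p̂ = 282/331 = 0.85196.
SE = √(p₀(1−p₀)/n) = √(0.16877/331) = 0.02258.
z = (0.85196 − 0.785)/0.02258 = 0.06696/0.02258 = 2.97.
p-value = 2·P(Z > 2.966) ≈ 0.0030; since p < α = 0.01, reject H₀.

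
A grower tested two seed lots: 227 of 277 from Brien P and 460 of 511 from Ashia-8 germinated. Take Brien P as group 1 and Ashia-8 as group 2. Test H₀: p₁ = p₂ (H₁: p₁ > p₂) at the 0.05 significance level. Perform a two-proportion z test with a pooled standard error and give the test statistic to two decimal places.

z = -3.24

p̂₁ = 227/277 = 0.8195, p̂₂ = 460/511 = 0.9002.
Pooled p̂ = (227+460)/(277+511) = 687/788 = 0.8718.
SE = √(0.111744 × 0.00556706) = 0.0249.
z = (0.8195 − 0.9002)/0.0249 = -0.0807/0.0249 = -3.24.
p-value = P(Z > -3.236) ≈ 0.9994. With α = 0.05, fail to reject H₀.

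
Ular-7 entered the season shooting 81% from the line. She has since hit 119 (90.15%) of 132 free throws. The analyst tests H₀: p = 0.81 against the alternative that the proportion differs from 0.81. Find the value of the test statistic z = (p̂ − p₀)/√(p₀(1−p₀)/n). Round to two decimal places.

z = 2.68

p̂ = 119/132 ≈ 0.9015.
Standard error under H₀: √(0.81×0.19/132) = 0.0341.
z = (0.9015 − 0.81)/0.0341 = 0.0915/0.0341 = 2.68.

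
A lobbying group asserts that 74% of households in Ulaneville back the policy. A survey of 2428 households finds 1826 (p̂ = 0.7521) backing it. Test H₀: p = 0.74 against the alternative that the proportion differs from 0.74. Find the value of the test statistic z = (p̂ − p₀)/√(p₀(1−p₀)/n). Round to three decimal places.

p̂ = 1826/2428 = 0.75206.
Standard error under H₀: √(0.74×0.26/2428) = 0.00890.
z = (0.75206 − 0.74)/0.00890 = 0.01206/0.00890 = 1.355.
Two-sided p-value ≈ 2·Φ(−1.355) = 0.1755.

z = 1.355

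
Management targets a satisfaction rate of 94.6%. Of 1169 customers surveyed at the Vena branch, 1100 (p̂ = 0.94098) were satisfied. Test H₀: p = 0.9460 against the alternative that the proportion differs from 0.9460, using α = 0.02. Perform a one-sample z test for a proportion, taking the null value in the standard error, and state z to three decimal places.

z = -0.760

p̂ = 1100/1169 = 0.940975.
SE = √(p₀(1−p₀)/n) = √(0.051084/1169) = 0.006611.
z = (0.940975 − 0.946)/0.006611 = -0.005025/0.006611 = -0.760.
p-value = 2·P(Z > 0.760) ≈ 0.4472, so at α = 0.02 we fail to reject H₀.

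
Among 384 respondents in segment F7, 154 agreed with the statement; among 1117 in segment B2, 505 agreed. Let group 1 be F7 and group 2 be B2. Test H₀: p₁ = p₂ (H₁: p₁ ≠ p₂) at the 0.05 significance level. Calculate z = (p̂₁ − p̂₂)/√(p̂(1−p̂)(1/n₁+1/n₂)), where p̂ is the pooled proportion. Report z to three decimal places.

z = -1.739

p̂₁ = 154/384 = 0.40104, p̂₂ = 505/1117 = 0.45210.
Pooled p̂ = (154+505)/(384+1117) = 659/1501 = 0.43904.
SE = √(0.246284 × 0.00349942) = 0.02936.
z = (0.40104 − 0.45210)/0.02936 = -0.05106/0.02936 = -1.739.
p-value = 2·P(Z > 1.739) ≈ 0.0820, so at α = 0.05 we fail to reject H₀.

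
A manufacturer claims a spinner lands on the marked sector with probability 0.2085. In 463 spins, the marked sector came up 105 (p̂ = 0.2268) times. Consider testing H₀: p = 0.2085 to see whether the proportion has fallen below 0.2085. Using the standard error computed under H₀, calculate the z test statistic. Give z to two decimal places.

z = 0.97

p̂ = 105/463 ≈ 0.2268.
Under H₀, SE = √(0.2085·0.7915/463) = √(0.000356431) = 0.0189.
z = (0.2268 − 0.2085)/0.0189 = 0.0183/0.0189 = 0.97.
p-value = P(Z < 0.968) ≈ 0.8336.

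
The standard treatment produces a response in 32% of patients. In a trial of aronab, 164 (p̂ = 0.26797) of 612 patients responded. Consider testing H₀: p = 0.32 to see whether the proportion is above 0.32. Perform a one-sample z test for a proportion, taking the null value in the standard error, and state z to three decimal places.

z = -2.759

p̂ = 164/612 = 0.26797.
Standard error under H₀: √(0.32×0.68/612) = 0.01886.
z = (0.26797 − 0.32)/0.01886 = -0.05203/0.01886 = -2.759.
p-value = P(Z > -2.759) ≈ 0.9971.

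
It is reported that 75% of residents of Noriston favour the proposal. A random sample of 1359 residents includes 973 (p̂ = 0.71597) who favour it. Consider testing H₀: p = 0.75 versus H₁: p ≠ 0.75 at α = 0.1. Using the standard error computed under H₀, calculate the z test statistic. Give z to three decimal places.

z = -2.897

p̂ = 973/1359 = 0.715968.
Under H₀, SE = √(0.75·0.25/1359) = √(0.000137969) = 0.011746.
z = (0.715968 − 0.75)/0.011746 = -0.034032/0.011746 = -2.897.
Two-sided p-value ≈ 2·Φ(−2.897) = 0.0038; since p < α = 0.1, reject H₀.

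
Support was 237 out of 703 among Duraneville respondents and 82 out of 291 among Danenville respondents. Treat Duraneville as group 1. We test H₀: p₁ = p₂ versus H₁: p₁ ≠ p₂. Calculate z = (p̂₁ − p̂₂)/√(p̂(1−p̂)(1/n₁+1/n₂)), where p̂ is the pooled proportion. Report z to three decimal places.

z = 1.701

p̂₁ = 237/703 ≈ 0.33713, p̂₂ = 82/291 ≈ 0.28179.
Pooled p̂ = (237+82)/(703+291) = 319/994 = 0.32093.
SE = √(0.217932 × 0.0048589) = 0.03254.
z = (0.33713 − 0.28179)/0.03254 = 0.05534/0.03254 = 1.701.
p-value = 2·P(Z > 1.701) ≈ 0.0890.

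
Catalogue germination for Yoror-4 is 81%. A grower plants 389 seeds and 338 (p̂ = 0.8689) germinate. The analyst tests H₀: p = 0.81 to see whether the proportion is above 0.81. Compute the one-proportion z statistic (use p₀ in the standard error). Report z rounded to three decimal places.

z = 2.961

p̂ = 338/389 ≈ 0.86889.
SE = √(p₀(1−p₀)/n) = √(0.1539/389) = 0.01989.
z = (0.86889 − 0.81)/0.01989 = 0.05889/0.01989 = 2.961.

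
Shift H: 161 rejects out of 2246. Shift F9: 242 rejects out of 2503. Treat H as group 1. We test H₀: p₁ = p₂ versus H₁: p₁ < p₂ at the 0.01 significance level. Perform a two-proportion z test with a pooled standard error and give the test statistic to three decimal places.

z = -3.087

p̂₁ = 161/2246 = 0.071683, p̂₂ = 242/2503 = 0.096684.
Pooled p̂ = (161+242)/(2246+2503) = 403/4749 = 0.084860.
SE = √(0.0776588 × 0.000844757) = 0.008100.
z = (0.071683 − 0.096684)/0.008100 = -0.025001/0.008100 = -3.087.
p-value = P(Z < -3.087) ≈ 0.0010, so at α = 0.01 we reject H₀.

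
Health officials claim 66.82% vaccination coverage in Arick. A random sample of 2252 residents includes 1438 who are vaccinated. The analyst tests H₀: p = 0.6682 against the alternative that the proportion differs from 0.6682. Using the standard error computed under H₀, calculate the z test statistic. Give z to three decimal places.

z = -2.989

p̂ = 1438/2252 ≈ 0.638544.
Standard error under H₀: √(0.6682×0.3318/2252) = 0.009922.
z = (0.638544 − 0.6682)/0.009922 = -0.029656/0.009922 = -2.989.
p-value = 2·P(Z > 2.989) ≈ 0.0028.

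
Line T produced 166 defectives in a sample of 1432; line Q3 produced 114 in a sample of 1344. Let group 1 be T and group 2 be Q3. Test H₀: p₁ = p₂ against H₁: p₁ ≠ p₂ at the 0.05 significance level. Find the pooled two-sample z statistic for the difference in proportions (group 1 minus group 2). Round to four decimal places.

p̂₁ = 166/1432 = 0.1159218, p̂₂ = 114/1344 = 0.0848214.
Pooled p̂ = (166+114)/(1432+1344) = 280/2776 = 0.1008646.
SE = √(p̂(1−p̂)(1/n₁+1/n₂)) = √(0.1008646·0.8991354·0.00144237) = √(0.00013081) = 0.0114372.
z = (0.1159218 − 0.0848214)/0.0114372 = 0.0311004/0.0114372 = 2.7192.
Two-sided p-value ≈ 2·Φ(−2.719) = 0.0065. With α = 0.05, reject H₀.

z = 2.7192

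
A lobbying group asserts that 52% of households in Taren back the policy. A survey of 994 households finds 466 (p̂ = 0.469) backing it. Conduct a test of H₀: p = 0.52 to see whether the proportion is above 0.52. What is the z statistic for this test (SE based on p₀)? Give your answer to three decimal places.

z = -3.230

p̂ = 466/994 ≈ 0.46881.
SE = √(p₀(1−p₀)/n) = √(0.2496/994) = 0.01585.
z = (0.46881 − 0.52)/0.01585 = -0.05119/0.01585 = -3.230.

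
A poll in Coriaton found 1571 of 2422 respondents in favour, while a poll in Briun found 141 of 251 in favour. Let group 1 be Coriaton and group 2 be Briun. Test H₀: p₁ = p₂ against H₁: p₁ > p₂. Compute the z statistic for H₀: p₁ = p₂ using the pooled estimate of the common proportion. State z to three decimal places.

p̂₁ = 1571/2422 ≈ 0.64864, p̂₂ = 141/251 ≈ 0.56175.
Pooled p̂ = (1571+141)/(2422+251) = 1712/2673 = 0.64048.
SE = √(0.230266 × 0.00439695) = 0.03182.
z = (0.64864 − 0.56175)/0.03182 = 0.08689/0.03182 = 2.731.

z = 2.731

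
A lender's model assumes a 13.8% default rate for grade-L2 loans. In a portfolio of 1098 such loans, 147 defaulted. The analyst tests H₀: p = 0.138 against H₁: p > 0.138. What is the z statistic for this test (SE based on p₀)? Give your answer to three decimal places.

p̂ = 147/1098 ≈ 0.13388.
Under H₀, SE = √(0.138·0.862/1098) = √(0.000108339) = 0.01041.
z = (0.13388 − 0.138)/0.01041 = -0.00412/0.01041 = -0.396.
p-value = P(Z > -0.396) ≈ 0.6539.

z = -0.396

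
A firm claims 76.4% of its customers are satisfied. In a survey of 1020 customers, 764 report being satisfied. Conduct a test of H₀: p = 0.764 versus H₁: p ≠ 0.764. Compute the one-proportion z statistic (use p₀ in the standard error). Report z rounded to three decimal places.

z = -1.127

p̂ = 764/1020 = 0.749020.
SE = √(p₀(1−p₀)/n) = √(0.1803/1020) = 0.013295.
z = (0.749020 − 0.764)/0.013295 = -0.014980/0.013295 = -1.127.
Two-sided p-value ≈ 2·Φ(−1.127) = 0.2599.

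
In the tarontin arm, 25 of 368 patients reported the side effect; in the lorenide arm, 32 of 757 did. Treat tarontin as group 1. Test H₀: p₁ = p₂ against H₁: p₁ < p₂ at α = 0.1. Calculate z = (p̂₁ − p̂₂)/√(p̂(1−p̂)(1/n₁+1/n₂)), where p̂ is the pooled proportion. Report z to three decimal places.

z = 1.841

p̂₁ = 25/368 = 0.06793, p̂₂ = 32/757 = 0.04227.
Pooled p̂ = (25+32)/(368+757) = 57/1125 = 0.05067.
SE = √(p̂(1−p̂)(1/n₁+1/n₂)) = √(0.05067·0.94933·0.0040384) = √(0.000194245) = 0.01394.
z = (0.06793 − 0.04227)/0.01394 = 0.02566/0.01394 = 1.841.
p-value = P(Z < 1.841) ≈ 0.9672. With α = 0.1, fail to reject H₀.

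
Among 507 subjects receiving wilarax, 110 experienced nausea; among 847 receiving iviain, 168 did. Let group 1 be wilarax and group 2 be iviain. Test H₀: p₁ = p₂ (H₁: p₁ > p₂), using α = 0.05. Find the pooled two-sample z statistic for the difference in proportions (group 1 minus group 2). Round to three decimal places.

p̂₁ = 110/507 ≈ 0.21696, p̂₂ = 168/847 ≈ 0.19835.
Pooled p̂ = (110+168)/(507+847) = 278/1354 = 0.20532.
SE = √(0.163162 × 0.00315302) = 0.02268.
z = (0.21696 − 0.19835)/0.02268 = 0.01861/0.02268 = 0.821.
p-value = P(Z > 0.821) ≈ 0.2059; since p > α = 0.05, fail to reject H₀.

z = 0.821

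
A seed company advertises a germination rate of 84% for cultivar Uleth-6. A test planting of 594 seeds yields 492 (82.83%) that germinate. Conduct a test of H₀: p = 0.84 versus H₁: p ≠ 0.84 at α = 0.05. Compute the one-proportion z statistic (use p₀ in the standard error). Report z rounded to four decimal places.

p̂ = 492/594 = 0.828283.
Standard error under H₀: √(0.84×0.16/594) = 0.015042.
z = (0.828283 − 0.84)/0.015042 = -0.011717/0.015042 = -0.7790.
p-value = 2·P(Z > 0.779) ≈ 0.4360; since p > α = 0.05, fail to reject H₀.

z = -0.7790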